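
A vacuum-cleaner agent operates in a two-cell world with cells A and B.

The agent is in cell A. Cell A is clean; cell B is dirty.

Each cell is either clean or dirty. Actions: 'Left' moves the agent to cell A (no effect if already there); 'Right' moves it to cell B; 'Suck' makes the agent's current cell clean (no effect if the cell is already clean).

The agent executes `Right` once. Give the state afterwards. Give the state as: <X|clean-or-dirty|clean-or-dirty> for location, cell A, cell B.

start: <A|clean|dirty>
t=1 Right ⇒ <B|clean|dirty>

<B|clean|dirty>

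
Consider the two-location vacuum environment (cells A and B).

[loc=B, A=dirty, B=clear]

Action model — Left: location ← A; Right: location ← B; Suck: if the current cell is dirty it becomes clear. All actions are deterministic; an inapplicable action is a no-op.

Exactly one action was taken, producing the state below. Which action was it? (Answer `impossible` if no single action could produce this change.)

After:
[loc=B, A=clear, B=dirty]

impossible

try  Left: (A; A:dirty, B:clear)
try Right: (B; A:dirty, B:clear)
try  Suck: (B; A:dirty, B:clear)
no single action produces the after-state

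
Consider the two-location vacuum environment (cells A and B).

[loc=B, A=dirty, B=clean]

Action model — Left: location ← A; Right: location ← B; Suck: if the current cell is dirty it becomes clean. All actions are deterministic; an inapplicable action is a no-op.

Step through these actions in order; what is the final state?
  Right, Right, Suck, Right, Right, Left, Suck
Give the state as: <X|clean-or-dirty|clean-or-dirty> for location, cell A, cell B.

<A|clean|clean>

[1] after Right: <B|dirty|clean>
[2] after Right: <B|dirty|clean>
[3] after Suck: <B|dirty|clean>
[4] after Right: <B|dirty|clean>
[5] after Right: <B|dirty|clean>
[6] after Left: <A|dirty|clean>
[7] after Suck: <A|clean|clean>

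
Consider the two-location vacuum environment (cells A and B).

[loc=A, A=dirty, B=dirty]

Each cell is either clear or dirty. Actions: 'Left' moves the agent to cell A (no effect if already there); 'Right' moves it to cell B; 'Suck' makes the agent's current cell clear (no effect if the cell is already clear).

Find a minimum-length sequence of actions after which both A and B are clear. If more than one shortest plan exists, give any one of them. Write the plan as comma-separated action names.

Suck, Right, Suck

1) do Suck; now <A|clear|dirty>
2) do Right; now <B|clear|dirty>
3) do Suck; now <B|clear|clear>
min 3: Suck A + move + Suck B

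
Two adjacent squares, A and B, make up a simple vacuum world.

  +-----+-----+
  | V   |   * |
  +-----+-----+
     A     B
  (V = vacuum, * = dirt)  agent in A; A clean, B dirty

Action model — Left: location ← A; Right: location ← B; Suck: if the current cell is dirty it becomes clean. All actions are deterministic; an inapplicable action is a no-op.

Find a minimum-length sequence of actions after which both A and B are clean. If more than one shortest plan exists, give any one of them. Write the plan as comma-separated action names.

Right (#1): in B — A clean, B dirty
Suck (#2): in B — A clean, B clean
min 2: go B then Suck

Right, Suck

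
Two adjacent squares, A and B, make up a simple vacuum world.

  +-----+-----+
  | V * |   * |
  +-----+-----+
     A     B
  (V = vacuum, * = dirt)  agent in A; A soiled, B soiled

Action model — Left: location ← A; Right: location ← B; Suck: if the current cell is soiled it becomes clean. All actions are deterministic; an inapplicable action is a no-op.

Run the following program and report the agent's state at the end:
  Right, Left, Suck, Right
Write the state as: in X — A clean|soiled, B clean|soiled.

[1] after Right: in B — A soiled, B soiled
[2] after Left: in A — A soiled, B soiled
[3] after Suck: in A — A clean, B soiled
[4] after Right: in B — A clean, B soiled

in B — A clean, B soiled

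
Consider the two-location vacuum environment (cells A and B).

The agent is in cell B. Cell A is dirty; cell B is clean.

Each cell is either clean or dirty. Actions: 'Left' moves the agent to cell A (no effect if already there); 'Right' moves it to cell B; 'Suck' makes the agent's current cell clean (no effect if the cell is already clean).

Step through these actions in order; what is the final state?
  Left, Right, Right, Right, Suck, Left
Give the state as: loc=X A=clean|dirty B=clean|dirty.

loc=A A=dirty B=clean

step 1/6 (Left): loc=A A=dirty B=clean
step 2/6 (Right): loc=B A=dirty B=clean
step 3/6 (Right): loc=B A=dirty B=clean
step 4/6 (Right): loc=B A=dirty B=clean
step 5/6 (Suck): loc=B A=dirty B=clean
step 6/6 (Left): loc=A A=dirty B=clean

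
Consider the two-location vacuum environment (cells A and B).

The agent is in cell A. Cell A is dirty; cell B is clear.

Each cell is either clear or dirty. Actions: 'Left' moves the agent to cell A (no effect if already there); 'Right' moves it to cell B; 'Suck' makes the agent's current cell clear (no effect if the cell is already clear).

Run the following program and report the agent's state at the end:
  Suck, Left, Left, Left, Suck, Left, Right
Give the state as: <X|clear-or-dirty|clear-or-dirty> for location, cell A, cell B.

1) do Suck; now <A|clear|clear>
2) do Left; now <A|clear|clear>
3) do Left; now <A|clear|clear>
4) do Left; now <A|clear|clear>
5) do Suck; now <A|clear|clear>
6) do Left; now <A|clear|clear>
7) do Right; now <B|clear|clear>

<B|clear|clear>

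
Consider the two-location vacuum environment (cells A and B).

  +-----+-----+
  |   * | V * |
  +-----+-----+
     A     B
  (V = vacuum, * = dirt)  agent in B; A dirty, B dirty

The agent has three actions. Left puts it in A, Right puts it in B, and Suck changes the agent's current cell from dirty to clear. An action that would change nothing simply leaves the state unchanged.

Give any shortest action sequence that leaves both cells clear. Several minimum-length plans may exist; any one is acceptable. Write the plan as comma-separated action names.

step 1/3 (Suck): (B; A:dirty, B:clear)
step 2/3 (Left): (A; A:dirty, B:clear)
step 3/3 (Suck): (A; A:clear, B:clear)
min 3: Suck B + move + Suck A

Suck, Left, Suck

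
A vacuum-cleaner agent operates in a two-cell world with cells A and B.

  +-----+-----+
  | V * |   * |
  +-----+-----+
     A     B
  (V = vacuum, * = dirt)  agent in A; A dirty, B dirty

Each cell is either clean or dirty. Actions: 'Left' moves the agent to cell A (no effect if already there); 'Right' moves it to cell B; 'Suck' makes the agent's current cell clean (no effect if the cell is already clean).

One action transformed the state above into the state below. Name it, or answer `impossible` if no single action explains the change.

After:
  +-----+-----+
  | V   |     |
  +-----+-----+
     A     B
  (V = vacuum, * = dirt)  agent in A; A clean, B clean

impossible

try  Left: <A|dirty|dirty>
try Right: <B|dirty|dirty>
try  Suck: <A|clean|dirty>
no single action produces the after-state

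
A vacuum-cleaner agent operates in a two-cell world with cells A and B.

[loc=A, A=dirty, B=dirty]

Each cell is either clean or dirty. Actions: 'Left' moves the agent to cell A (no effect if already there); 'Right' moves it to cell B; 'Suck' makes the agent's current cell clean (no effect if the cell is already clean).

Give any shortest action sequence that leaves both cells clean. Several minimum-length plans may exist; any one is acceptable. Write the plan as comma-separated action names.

Suck, Right, Suck

Suck (#1): in A — A clean, B dirty
Right (#2): in B — A clean, B dirty
Suck (#3): in B — A clean, B clean
min 3: Suck A + move + Suck B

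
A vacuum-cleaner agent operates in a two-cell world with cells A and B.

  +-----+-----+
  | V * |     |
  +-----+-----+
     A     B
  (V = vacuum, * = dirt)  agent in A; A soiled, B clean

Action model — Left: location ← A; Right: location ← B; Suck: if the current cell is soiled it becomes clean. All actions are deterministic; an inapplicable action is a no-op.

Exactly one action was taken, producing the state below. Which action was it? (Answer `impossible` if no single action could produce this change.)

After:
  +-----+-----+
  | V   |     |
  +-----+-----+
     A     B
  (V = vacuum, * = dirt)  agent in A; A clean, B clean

Suck

try  Left: <A|soiled|clean>
try Right: <B|soiled|clean>
try  Suck: <A|clean|clean>  ← match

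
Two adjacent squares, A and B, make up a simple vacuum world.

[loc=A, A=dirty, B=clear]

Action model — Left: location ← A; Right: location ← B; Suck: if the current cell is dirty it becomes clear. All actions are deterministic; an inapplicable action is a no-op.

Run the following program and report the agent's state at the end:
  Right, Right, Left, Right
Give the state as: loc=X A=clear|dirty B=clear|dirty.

loc=B A=dirty B=clear

[1] after Right: loc=B A=dirty B=clear
[2] after Right: loc=B A=dirty B=clear
[3] after Left: loc=A A=dirty B=clear
[4] after Right: loc=B A=dirty B=clear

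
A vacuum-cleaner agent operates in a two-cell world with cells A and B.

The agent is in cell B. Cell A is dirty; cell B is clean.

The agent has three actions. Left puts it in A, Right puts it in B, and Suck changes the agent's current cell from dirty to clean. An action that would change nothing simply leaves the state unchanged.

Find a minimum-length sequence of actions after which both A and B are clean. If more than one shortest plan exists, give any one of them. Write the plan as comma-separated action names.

Left, Suck

1. Left → (A; A:dirty, B:clean)
2. Suck → (A; A:clean, B:clean)
min 2: go A then Suck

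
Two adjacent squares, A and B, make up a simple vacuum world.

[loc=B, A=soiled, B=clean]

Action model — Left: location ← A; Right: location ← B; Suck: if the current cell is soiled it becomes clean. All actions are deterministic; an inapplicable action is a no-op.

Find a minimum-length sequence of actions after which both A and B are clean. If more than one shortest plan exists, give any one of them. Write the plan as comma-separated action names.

1) do Left; now in A — A soiled, B clean
2) do Suck; now in A — A clean, B clean
min 2: go A then Suck

Left, Suck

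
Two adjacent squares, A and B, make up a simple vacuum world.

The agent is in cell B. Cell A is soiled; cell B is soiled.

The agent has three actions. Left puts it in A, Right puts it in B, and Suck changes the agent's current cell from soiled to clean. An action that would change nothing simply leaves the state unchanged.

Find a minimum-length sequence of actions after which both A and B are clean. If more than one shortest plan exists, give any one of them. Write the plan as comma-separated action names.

Suck (#1): (B; A:soiled, B:clean)
Left (#2): (A; A:soiled, B:clean)
Suck (#3): (A; A:clean, B:clean)
min 3: Suck B + move + Suck A

Suck, Left, Suck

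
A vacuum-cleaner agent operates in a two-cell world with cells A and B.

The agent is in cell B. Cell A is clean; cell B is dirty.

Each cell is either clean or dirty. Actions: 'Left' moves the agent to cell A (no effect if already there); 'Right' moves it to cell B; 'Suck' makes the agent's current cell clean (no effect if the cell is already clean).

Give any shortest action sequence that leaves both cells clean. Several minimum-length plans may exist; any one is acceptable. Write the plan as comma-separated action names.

Suck

step 1/1 (Suck): loc=B A=clean B=clean
min 1: B is dirty, one Suck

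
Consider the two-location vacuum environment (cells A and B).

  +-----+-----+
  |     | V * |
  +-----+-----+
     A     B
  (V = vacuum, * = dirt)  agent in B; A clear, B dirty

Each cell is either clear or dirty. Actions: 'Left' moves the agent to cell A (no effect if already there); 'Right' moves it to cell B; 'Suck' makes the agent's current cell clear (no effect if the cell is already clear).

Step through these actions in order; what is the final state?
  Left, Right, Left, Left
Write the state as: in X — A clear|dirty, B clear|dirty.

in A — A clear, B dirty

[1] after Left: in A — A clear, B dirty
[2] after Right: in B — A clear, B dirty
[3] after Left: in A — A clear, B dirty
[4] after Left: in A — A clear, B dirty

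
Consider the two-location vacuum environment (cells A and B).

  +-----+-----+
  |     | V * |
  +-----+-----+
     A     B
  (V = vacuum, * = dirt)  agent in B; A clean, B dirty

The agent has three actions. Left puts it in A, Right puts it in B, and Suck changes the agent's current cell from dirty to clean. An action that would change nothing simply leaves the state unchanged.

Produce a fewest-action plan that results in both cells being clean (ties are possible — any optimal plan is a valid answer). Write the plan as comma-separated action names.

[1] after Suck: in B — A clean, B clean
min 1: B is dirty, one Suck

Suck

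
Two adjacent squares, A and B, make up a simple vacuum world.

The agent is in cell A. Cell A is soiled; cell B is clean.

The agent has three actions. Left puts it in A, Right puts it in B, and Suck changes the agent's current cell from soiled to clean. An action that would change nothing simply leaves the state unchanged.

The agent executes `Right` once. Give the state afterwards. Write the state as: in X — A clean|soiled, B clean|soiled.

start: in A — A soiled, B clean
[1] after Right: in B — A soiled, B clean

in B — A soiled, B clean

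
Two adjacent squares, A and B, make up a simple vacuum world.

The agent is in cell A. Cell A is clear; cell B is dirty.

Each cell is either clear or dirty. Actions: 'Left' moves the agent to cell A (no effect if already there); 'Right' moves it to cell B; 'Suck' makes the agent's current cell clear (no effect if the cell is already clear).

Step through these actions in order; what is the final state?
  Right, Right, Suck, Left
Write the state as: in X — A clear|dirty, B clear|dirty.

in A — A clear, B clear

[1] after Right: in B — A clear, B dirty
[2] after Right: in B — A clear, B dirty
[3] after Suck: in B — A clear, B clear
[4] after Left: in A — A clear, B clear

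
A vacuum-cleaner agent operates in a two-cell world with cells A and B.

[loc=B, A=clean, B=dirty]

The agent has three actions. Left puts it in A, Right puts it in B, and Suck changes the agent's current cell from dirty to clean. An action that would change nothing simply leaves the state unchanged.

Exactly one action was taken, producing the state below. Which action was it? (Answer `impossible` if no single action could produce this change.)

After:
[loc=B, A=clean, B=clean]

try  Left: <A|clean|dirty>
try Right: <B|clean|dirty>
try  Suck: <B|clean|clean>  ← match

Suck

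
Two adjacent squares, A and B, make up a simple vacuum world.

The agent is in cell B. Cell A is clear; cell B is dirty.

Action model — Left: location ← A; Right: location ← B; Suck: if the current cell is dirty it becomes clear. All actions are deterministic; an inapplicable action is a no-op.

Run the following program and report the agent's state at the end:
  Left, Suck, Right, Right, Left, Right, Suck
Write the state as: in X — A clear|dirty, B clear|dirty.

in B — A clear, B clear

step 1/7 (Left): in A — A clear, B dirty
step 2/7 (Suck): in A — A clear, B dirty
step 3/7 (Right): in B — A clear, B dirty
step 4/7 (Right): in B — A clear, B dirty
step 5/7 (Left): in A — A clear, B dirty
step 6/7 (Right): in B — A clear, B dirty
step 7/7 (Suck): in B — A clear, B clear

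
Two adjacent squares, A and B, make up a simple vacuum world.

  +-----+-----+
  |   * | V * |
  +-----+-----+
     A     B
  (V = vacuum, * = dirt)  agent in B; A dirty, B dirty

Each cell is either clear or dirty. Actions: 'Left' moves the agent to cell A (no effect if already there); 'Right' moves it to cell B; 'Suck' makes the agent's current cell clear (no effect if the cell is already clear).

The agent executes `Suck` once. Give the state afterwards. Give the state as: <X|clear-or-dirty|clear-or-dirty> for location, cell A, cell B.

<B|dirty|clear>

start: <B|dirty|dirty>
step 1/1 (Suck): <B|dirty|clear>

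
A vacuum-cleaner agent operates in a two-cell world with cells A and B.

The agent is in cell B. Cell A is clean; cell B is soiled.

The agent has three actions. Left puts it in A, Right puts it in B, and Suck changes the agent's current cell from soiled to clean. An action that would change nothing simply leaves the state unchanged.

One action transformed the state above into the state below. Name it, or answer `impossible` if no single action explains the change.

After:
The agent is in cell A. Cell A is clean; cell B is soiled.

Left

try  Left: (A; A:clean, B:soiled)  ← match
try Right: (B; A:clean, B:soiled)
try  Suck: (B; A:clean, B:clean)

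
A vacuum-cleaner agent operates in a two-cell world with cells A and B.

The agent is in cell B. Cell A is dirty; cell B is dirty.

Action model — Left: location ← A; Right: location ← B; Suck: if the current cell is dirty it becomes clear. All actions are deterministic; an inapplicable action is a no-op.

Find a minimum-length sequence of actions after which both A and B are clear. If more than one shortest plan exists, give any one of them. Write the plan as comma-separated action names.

Suck, Left, Suck

1) do Suck; now (B; A:dirty, B:clear)
2) do Left; now (A; A:dirty, B:clear)
3) do Suck; now (A; A:clear, B:clear)
min 3: Suck B + move + Suck A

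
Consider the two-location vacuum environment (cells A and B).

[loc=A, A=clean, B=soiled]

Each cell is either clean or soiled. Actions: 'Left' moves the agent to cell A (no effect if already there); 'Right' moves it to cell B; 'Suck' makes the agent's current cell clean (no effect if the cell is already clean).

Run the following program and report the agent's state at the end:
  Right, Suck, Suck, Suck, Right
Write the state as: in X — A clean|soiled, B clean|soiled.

in B — A clean, B clean

step 1/5 (Right): in B — A clean, B soiled
step 2/5 (Suck): in B — A clean, B clean
step 3/5 (Suck): in B — A clean, B clean
step 4/5 (Suck): in B — A clean, B clean
step 5/5 (Right): in B — A clean, B clean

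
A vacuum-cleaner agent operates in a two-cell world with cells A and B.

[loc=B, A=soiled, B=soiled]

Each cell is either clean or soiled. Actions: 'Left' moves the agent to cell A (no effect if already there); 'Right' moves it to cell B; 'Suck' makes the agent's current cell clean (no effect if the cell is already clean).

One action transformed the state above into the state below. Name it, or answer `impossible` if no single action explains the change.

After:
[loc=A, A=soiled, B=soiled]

try  Left: in A — A soiled, B soiled  ← match
try Right: in B — A soiled, B soiled
try  Suck: in B — A soiled, B clean

Left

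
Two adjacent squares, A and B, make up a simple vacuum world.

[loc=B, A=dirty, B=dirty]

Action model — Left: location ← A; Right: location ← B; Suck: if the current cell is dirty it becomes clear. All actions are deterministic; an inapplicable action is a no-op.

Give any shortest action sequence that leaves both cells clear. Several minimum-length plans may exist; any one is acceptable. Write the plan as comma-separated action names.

Suck, Left, Suck

step 1/3 (Suck): in B — A dirty, B clear
step 2/3 (Left): in A — A dirty, B clear
step 3/3 (Suck): in A — A clear, B clear
min 3: Suck B + move + Suck A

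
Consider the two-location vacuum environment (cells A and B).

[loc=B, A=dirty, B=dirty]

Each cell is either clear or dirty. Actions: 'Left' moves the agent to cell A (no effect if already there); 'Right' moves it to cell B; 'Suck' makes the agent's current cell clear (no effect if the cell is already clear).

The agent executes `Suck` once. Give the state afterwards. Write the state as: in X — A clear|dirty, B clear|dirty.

in B — A dirty, B clear

start: in B — A dirty, B dirty
1) do Suck; now in B — A dirty, B clear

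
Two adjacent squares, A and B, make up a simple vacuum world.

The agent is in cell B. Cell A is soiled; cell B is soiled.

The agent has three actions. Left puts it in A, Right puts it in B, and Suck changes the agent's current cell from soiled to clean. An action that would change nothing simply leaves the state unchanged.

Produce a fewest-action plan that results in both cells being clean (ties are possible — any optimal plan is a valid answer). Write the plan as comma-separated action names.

Suck, Left, Suck

[1] after Suck: in B — A soiled, B clean
[2] after Left: in A — A soiled, B clean
[3] after Suck: in A — A clean, B clean
min 3: Suck B + move + Suck A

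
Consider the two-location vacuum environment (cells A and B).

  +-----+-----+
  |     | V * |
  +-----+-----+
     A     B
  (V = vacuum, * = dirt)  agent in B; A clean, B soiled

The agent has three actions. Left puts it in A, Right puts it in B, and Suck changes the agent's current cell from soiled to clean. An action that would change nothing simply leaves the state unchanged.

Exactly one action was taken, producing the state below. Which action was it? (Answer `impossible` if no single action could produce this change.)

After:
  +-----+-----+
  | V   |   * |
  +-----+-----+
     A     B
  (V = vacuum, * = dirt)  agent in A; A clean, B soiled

Left

try  Left: loc=A A=clean B=soiled  ← match
try Right: loc=B A=clean B=soiled
try  Suck: loc=B A=clean B=clean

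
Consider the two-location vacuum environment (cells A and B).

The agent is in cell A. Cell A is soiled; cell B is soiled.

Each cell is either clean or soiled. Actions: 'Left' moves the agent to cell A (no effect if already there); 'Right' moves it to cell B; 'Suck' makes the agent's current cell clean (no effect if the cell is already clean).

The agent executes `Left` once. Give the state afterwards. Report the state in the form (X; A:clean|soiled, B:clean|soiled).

(A; A:soiled, B:soiled)

start: (A; A:soiled, B:soiled)
Left (#1): (A; A:soiled, B:soiled)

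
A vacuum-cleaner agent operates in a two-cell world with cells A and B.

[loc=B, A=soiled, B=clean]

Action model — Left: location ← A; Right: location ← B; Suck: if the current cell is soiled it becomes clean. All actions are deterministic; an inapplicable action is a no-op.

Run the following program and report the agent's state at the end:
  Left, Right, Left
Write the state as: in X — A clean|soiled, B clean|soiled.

[1] after Left: in A — A soiled, B clean
[2] after Right: in B — A soiled, B clean
[3] after Left: in A — A soiled, B clean

in A — A soiled, B clean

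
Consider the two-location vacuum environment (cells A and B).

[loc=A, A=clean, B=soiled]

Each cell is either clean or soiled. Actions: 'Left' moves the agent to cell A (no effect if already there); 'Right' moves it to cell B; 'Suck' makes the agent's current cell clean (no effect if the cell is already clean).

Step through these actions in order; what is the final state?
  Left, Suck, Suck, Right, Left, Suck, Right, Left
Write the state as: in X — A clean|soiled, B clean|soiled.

Left (#1): in A — A clean, B soiled
Suck (#2): in A — A clean, B soiled
Suck (#3): in A — A clean, B soiled
Right (#4): in B — A clean, B soiled
Left (#5): in A — A clean, B soiled
Suck (#6): in A — A clean, B soiled
Right (#7): in B — A clean, B soiled
Left (#8): in A — A clean, B soiled

in A — A clean, B soiled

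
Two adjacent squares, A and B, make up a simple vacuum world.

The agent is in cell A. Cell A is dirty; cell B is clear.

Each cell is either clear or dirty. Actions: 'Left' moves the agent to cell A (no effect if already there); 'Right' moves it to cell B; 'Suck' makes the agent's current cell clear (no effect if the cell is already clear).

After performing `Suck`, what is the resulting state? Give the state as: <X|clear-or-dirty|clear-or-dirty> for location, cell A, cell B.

start: <A|dirty|clear>
t=1 Suck ⇒ <A|clear|clear>

<A|clear|clear>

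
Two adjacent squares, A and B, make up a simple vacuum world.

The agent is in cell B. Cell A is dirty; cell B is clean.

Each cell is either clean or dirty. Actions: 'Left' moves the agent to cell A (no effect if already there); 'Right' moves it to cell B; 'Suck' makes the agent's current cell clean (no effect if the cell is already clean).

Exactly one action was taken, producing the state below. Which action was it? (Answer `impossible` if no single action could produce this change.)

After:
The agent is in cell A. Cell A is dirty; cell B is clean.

try  Left: <A|dirty|clean>  ← match
try Right: <B|dirty|clean>
try  Suck: <B|dirty|clean>

Left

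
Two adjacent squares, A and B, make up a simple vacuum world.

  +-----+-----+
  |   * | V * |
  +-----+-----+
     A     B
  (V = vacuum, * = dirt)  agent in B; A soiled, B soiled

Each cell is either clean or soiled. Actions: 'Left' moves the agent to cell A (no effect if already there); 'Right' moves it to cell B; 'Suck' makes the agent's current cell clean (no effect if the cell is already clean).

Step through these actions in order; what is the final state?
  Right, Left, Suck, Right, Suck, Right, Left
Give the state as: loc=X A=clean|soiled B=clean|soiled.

loc=A A=clean B=clean

Right (#1): loc=B A=soiled B=soiled
Left (#2): loc=A A=soiled B=soiled
Suck (#3): loc=A A=clean B=soiled
Right (#4): loc=B A=clean B=soiled
Suck (#5): loc=B A=clean B=clean
Right (#6): loc=B A=clean B=clean
Left (#7): loc=A A=clean B=clean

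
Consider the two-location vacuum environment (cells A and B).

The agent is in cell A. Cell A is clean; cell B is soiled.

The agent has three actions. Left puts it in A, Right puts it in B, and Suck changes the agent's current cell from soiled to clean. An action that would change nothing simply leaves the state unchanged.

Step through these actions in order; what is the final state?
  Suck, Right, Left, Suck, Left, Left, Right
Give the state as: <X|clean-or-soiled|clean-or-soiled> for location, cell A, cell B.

step 1/7 (Suck): <A|clean|soiled>
step 2/7 (Right): <B|clean|soiled>
step 3/7 (Left): <A|clean|soiled>
step 4/7 (Suck): <A|clean|soiled>
step 5/7 (Left): <A|clean|soiled>
step 6/7 (Left): <A|clean|soiled>
step 7/7 (Right): <B|clean|soiled>

<B|clean|soiled>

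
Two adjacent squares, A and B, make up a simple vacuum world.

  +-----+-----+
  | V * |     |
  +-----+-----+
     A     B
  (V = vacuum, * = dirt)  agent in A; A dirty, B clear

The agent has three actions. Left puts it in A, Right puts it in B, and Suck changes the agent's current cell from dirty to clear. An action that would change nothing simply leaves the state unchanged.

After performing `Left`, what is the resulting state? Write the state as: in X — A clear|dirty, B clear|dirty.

in A — A dirty, B clear

start: in A — A dirty, B clear
t=1 Left ⇒ in A — A dirty, B clear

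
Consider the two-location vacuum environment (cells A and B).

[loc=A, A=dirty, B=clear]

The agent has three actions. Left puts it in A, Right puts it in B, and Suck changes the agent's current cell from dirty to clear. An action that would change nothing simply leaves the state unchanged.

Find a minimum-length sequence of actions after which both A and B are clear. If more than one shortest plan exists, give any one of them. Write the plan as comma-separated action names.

Suck

[1] after Suck: loc=A A=clear B=clear
min 1: A is dirty, one Suck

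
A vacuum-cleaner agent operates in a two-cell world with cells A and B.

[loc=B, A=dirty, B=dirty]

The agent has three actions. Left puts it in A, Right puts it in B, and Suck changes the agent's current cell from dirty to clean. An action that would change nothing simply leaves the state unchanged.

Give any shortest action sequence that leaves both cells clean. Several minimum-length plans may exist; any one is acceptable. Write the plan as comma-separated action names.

Suck, Left, Suck

[1] after Suck: in B — A dirty, B clean
[2] after Left: in A — A dirty, B clean
[3] after Suck: in A — A clean, B clean
min 3: Suck B + move + Suck A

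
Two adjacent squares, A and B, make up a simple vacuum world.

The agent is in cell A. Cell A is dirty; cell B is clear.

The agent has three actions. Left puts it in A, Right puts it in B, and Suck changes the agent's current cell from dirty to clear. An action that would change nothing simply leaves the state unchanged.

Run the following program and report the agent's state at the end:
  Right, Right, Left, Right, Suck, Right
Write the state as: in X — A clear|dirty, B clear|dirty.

in B — A dirty, B clear

[1] after Right: in B — A dirty, B clear
[2] after Right: in B — A dirty, B clear
[3] after Left: in A — A dirty, B clear
[4] after Right: in B — A dirty, B clear
[5] after Suck: in B — A dirty, B clear
[6] after Right: in B — A dirty, B clear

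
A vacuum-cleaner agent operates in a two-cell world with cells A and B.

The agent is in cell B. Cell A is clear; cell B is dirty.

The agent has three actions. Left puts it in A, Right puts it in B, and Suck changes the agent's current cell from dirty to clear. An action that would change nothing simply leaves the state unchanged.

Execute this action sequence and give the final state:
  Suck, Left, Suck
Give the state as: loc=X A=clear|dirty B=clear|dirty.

loc=A A=clear B=clear

1. Suck → loc=B A=clear B=clear
2. Left → loc=A A=clear B=clear
3. Suck → loc=A A=clear B=clear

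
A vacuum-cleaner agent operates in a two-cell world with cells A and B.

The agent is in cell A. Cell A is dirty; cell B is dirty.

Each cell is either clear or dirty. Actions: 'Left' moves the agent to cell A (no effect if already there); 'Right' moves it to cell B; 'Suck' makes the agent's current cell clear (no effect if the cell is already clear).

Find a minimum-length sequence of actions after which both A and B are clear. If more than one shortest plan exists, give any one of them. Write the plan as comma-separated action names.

t=1 Suck ⇒ <A|clear|dirty>
t=2 Right ⇒ <B|clear|dirty>
t=3 Suck ⇒ <B|clear|clear>
min 3: Suck A + move + Suck B

Suck, Right, Suck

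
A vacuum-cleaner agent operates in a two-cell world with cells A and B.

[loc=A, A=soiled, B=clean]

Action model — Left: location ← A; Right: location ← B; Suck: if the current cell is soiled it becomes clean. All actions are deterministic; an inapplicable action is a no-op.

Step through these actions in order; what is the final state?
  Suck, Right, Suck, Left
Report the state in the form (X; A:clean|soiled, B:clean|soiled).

step 1/4 (Suck): (A; A:clean, B:clean)
step 2/4 (Right): (B; A:clean, B:clean)
step 3/4 (Suck): (B; A:clean, B:clean)
step 4/4 (Left): (A; A:clean, B:clean)

(A; A:clean, B:clean)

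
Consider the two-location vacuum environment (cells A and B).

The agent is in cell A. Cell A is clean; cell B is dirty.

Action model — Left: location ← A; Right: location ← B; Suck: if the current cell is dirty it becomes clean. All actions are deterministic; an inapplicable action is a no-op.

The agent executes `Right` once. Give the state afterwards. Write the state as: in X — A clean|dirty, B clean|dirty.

in B — A clean, B dirty

start: in A — A clean, B dirty
[1] after Right: in B — A clean, B dirty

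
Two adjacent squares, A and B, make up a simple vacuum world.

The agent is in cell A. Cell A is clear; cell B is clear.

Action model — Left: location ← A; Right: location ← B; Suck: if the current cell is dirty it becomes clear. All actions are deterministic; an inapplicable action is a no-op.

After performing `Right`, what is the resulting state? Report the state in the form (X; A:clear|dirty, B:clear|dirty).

(B; A:clear, B:clear)

start: (A; A:clear, B:clear)
1) do Right; now (B; A:clear, B:clear)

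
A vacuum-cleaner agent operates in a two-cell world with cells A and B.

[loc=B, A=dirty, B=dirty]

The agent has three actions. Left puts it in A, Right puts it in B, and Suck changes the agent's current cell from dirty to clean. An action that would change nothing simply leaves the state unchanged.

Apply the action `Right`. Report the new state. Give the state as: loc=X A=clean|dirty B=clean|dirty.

start: loc=B A=dirty B=dirty
Right (#1): loc=B A=dirty B=dirty

loc=B A=dirty B=dirty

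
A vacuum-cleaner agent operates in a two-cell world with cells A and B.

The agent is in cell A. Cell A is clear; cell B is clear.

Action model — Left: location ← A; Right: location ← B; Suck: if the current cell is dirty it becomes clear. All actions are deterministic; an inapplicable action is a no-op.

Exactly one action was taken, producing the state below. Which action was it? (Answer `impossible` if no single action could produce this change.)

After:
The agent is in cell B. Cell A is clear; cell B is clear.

Right

try  Left: in A — A clear, B clear
try Right: in B — A clear, B clear  ← match
try  Suck: in A — A clear, B clear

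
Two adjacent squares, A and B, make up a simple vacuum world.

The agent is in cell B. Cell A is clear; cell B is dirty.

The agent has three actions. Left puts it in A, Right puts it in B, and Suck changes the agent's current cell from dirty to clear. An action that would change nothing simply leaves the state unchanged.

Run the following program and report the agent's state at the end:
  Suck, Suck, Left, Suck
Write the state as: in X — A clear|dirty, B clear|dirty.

in A — A clear, B clear

Suck (#1): in B — A clear, B clear
Suck (#2): in B — A clear, B clear
Left (#3): in A — A clear, B clear
Suck (#4): in A — A clear, B clear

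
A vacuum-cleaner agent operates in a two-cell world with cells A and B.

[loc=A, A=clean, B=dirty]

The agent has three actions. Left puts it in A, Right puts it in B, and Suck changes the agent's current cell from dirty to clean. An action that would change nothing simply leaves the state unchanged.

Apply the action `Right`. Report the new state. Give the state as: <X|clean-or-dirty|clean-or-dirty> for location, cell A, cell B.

<B|clean|dirty>

start: <A|clean|dirty>
Right (#1): <B|clean|dirty>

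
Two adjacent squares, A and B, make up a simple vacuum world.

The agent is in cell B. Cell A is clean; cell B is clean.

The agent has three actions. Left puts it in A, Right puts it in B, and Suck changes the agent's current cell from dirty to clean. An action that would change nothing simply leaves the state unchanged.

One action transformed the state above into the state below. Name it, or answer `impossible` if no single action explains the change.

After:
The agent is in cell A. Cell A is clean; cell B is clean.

Left

try  Left: (A; A:clean, B:clean)  ← match
try Right: (B; A:clean, B:clean)
try  Suck: (B; A:clean, B:clean)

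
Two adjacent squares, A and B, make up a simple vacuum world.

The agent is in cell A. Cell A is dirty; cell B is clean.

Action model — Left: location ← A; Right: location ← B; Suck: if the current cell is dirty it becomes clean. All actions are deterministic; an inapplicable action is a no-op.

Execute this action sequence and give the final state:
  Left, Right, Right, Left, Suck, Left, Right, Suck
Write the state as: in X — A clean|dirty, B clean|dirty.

in B — A clean, B clean

1. Left → in A — A dirty, B clean
2. Right → in B — A dirty, B clean
3. Right → in B — A dirty, B clean
4. Left → in A — A dirty, B clean
5. Suck → in A — A clean, B clean
6. Left → in A — A clean, B clean
7. Right → in B — A clean, B clean
8. Suck → in B — A clean, B clean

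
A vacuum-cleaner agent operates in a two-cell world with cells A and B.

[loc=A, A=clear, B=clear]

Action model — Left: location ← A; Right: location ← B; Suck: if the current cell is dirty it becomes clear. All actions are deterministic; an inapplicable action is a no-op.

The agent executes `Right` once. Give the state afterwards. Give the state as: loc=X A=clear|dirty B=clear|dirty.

loc=B A=clear B=clear

start: loc=A A=clear B=clear
step 1/1 (Right): loc=B A=clear B=clear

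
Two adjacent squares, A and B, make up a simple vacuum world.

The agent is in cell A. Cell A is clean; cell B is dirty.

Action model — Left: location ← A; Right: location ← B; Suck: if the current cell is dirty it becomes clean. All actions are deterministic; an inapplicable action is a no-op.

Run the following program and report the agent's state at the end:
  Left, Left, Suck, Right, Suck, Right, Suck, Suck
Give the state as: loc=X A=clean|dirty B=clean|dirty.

loc=B A=clean B=clean

1) do Left; now loc=A A=clean B=dirty
2) do Left; now loc=A A=clean B=dirty
3) do Suck; now loc=A A=clean B=dirty
4) do Right; now loc=B A=clean B=dirty
5) do Suck; now loc=B A=clean B=clean
6) do Right; now loc=B A=clean B=clean
7) do Suck; now loc=B A=clean B=clean
8) do Suck; now loc=B A=clean B=clean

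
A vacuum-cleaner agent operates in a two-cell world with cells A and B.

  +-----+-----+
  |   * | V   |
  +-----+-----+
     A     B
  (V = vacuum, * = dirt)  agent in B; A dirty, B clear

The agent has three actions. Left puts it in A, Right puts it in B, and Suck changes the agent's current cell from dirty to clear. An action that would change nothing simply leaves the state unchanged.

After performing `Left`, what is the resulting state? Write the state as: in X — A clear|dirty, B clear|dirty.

in A — A dirty, B clear

start: in B — A dirty, B clear
[1] after Left: in A — A dirty, B clear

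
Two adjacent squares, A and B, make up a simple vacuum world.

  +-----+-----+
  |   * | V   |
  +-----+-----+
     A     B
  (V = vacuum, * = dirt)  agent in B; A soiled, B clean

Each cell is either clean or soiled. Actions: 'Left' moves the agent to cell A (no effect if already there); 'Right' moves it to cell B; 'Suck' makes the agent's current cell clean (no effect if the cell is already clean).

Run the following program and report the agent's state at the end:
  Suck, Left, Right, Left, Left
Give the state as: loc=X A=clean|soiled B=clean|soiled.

loc=A A=soiled B=clean

1) do Suck; now loc=B A=soiled B=clean
2) do Left; now loc=A A=soiled B=clean
3) do Right; now loc=B A=soiled B=clean
4) do Left; now loc=A A=soiled B=clean
5) do Left; now loc=A A=soiled B=clean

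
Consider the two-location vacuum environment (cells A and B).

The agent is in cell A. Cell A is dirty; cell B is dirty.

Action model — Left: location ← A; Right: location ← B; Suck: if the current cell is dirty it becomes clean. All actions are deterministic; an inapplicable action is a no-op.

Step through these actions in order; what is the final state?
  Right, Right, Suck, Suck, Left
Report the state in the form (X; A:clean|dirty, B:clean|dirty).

Right (#1): (B; A:dirty, B:dirty)
Right (#2): (B; A:dirty, B:dirty)
Suck (#3): (B; A:dirty, B:clean)
Suck (#4): (B; A:dirty, B:clean)
Left (#5): (A; A:dirty, B:clean)

(A; A:dirty, B:clean)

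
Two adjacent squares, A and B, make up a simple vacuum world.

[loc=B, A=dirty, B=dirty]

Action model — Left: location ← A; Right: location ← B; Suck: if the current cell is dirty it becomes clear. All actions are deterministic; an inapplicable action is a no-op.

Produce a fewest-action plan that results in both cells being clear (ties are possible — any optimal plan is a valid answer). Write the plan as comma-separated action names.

Suck, Left, Suck

step 1/3 (Suck): loc=B A=dirty B=clear
step 2/3 (Left): loc=A A=dirty B=clear
step 3/3 (Suck): loc=A A=clear B=clear
min 3: Suck B + move + Suck A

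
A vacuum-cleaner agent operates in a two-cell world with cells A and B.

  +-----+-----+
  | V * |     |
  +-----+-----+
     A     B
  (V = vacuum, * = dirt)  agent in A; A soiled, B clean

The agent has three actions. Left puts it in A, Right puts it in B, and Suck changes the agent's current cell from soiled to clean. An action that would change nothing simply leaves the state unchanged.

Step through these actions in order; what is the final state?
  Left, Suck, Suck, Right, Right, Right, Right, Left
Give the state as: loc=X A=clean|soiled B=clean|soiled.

loc=A A=clean B=clean

Left (#1): loc=A A=soiled B=clean
Suck (#2): loc=A A=clean B=clean
Suck (#3): loc=A A=clean B=clean
Right (#4): loc=B A=clean B=clean
Right (#5): loc=B A=clean B=clean
Right (#6): loc=B A=clean B=clean
Right (#7): loc=B A=clean B=clean
Left (#8): loc=A A=clean B=clean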